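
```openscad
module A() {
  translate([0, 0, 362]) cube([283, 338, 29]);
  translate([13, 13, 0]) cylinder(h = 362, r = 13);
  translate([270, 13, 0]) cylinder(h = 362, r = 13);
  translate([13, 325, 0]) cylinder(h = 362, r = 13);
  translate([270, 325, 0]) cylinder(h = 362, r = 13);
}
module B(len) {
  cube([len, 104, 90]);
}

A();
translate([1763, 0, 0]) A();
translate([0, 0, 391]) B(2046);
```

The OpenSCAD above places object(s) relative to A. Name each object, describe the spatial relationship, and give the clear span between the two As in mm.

Second stool starts at x = 1763; first ends at x = 283; clear span = 1763 − 283 = 1480 mm.

A is a stool. B is a beam. A beam spans the tops of two stools. The clear span between the two stools is 1480 mm.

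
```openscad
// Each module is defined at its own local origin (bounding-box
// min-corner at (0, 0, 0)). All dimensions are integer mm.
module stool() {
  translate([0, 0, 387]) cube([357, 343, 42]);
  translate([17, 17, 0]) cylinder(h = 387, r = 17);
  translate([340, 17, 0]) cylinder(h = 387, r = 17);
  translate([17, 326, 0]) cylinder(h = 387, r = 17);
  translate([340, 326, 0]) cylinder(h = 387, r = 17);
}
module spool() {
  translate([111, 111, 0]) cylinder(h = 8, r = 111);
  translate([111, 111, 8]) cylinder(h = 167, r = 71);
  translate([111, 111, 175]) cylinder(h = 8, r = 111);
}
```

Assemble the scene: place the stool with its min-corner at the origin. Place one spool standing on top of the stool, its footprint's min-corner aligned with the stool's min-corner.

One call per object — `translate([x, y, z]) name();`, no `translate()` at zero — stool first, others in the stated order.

stool();
translate([0, 0, 429]) spool();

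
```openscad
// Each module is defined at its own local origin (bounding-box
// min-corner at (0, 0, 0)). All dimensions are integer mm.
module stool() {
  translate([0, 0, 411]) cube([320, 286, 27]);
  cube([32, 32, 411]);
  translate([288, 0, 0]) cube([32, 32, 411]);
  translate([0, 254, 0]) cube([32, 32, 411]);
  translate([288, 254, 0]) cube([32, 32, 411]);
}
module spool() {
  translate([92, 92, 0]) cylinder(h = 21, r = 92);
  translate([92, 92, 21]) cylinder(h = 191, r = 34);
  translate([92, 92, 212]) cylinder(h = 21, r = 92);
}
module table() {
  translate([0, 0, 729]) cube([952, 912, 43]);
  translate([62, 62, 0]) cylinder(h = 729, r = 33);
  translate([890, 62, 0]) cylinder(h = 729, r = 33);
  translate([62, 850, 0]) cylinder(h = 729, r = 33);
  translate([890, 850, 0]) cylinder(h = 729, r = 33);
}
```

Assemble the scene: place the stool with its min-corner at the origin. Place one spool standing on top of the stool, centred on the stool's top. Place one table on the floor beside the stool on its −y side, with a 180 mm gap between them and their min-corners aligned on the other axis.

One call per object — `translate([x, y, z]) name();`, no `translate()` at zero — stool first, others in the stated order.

stool();
translate([68, 51, 438]) spool();
translate([0, -1092, 0]) table();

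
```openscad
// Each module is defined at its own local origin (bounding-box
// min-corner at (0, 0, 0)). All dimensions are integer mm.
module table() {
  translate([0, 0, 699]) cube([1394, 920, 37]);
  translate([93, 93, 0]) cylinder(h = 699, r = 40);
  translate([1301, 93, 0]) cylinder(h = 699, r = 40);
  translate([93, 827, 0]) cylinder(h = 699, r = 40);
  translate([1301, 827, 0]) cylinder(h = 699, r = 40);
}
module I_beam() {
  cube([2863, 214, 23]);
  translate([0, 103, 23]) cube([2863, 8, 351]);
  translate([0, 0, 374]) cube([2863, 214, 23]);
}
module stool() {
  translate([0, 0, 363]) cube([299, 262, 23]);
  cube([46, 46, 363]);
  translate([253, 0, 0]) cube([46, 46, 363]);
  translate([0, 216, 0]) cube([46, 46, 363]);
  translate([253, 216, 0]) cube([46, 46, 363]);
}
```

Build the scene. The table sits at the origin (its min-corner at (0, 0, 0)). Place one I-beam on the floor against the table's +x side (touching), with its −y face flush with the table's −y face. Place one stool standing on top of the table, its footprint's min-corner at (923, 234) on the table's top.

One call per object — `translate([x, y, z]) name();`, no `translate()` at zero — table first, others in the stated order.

table();
translate([1394, 0, 0]) I_beam();
translate([923, 234, 736]) stool();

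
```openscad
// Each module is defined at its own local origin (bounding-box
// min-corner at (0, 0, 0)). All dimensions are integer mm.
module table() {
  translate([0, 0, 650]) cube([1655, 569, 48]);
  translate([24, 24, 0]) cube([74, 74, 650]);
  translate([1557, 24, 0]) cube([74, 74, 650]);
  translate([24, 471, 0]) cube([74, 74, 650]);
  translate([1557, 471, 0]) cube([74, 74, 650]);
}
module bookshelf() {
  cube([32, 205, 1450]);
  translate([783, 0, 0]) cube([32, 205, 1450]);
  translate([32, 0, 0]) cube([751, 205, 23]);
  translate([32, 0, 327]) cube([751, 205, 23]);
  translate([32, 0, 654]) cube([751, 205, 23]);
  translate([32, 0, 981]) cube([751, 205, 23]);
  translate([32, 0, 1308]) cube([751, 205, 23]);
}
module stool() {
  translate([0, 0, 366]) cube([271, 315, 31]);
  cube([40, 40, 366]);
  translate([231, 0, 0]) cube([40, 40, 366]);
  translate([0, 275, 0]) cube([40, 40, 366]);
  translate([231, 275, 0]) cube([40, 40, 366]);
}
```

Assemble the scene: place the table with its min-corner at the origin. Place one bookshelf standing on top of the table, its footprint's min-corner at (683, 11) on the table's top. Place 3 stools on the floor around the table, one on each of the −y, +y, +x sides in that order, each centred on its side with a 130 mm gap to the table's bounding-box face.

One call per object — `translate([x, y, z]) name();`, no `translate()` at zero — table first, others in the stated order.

table();
translate([683, 11, 698]) bookshelf();
translate([692, -445, 0]) stool();
translate([692, 699, 0]) stool();
translate([1785, 127, 0]) stool();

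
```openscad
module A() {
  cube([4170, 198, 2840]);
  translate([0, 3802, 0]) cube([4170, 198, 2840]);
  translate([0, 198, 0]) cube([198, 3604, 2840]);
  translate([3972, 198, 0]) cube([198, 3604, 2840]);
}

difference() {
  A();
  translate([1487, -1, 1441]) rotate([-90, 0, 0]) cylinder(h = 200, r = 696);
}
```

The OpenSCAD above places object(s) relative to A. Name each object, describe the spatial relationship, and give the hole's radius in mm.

A is a house frame. The house frame has a circular hole through its front wall. The hole's radius is 696 mm.

The subtracted cylinder has r = 696 mm.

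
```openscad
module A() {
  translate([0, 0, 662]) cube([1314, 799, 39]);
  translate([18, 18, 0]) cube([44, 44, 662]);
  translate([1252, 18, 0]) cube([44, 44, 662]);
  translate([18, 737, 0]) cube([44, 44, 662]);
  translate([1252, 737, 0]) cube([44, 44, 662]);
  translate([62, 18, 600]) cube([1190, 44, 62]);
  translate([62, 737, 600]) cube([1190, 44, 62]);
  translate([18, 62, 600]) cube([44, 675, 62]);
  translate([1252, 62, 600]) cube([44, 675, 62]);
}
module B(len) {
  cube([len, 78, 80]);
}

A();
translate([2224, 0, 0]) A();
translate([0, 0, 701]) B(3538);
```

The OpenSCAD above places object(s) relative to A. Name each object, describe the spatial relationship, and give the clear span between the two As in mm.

Second table starts at x = 2224; first ends at x = 1314; clear span = 2224 − 1314 = 910 mm.

A is a table. B is a beam. A beam spans the tops of two tables. The clear span between the two tables is 910 mm.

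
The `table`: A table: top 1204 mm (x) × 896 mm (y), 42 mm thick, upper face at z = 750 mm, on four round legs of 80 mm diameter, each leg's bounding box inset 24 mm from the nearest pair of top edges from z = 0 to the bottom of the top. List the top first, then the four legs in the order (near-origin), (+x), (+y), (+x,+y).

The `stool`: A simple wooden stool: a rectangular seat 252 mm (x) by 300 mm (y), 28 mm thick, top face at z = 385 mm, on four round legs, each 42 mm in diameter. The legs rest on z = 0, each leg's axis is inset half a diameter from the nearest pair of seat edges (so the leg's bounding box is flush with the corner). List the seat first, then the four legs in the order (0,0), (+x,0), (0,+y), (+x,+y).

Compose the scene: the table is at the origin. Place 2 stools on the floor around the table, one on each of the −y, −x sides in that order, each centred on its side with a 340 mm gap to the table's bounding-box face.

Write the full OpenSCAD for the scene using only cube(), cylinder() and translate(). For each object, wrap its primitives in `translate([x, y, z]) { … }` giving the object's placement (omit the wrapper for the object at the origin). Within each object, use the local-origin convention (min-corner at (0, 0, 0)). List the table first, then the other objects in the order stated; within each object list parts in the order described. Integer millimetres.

translate([0, 0, 708]) cube([1204, 896, 42]);
translate([64, 64, 0]) cylinder(h = 708, r = 40);
translate([1140, 64, 0]) cylinder(h = 708, r = 40);
translate([64, 832, 0]) cylinder(h = 708, r = 40);
translate([1140, 832, 0]) cylinder(h = 708, r = 40);
translate([476, -640, 0]) {
  translate([0, 0, 357]) cube([252, 300, 28]);
  translate([21, 21, 0]) cylinder(h = 357, r = 21);
  translate([231, 21, 0]) cylinder(h = 357, r = 21);
  translate([21, 279, 0]) cylinder(h = 357, r = 21);
  translate([231, 279, 0]) cylinder(h = 357, r = 21);
}
translate([-592, 298, 0]) {
  translate([0, 0, 357]) cube([252, 300, 28]);
  translate([21, 21, 0]) cylinder(h = 357, r = 21);
  translate([231, 21, 0]) cylinder(h = 357, r = 21);
  translate([21, 279, 0]) cylinder(h = 357, r = 21);
  translate([231, 279, 0]) cylinder(h = 357, r = 21);
}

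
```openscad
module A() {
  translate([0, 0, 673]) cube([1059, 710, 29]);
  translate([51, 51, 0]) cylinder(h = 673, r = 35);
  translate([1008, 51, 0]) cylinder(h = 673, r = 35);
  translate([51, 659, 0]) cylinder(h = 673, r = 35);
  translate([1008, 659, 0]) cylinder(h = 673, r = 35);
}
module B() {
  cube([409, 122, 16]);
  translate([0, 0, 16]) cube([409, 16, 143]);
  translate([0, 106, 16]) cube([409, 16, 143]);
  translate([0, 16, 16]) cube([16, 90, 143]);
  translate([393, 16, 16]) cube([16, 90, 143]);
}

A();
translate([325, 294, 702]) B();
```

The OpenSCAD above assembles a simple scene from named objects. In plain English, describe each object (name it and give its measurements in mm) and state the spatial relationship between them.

A is a table with a 1059×710 mm rectangular top, 29 mm thick, top surface at z = 702 mm, supported by four round legs of 70 mm diameter, each leg's bounding box inset 16 mm from the nearest pair of top edges, running from the floor.

B is an open-topped rectangular box: outside dimensions 409×122×159 mm, with a uniform wall and base thickness of 16 mm. The base is a full 409×122 slab on the floor; four walls sit on top of the base. The front and back walls (the −y and +y sides) span the full width; the two side walls fit between them.

The open box is on top of the table, centred.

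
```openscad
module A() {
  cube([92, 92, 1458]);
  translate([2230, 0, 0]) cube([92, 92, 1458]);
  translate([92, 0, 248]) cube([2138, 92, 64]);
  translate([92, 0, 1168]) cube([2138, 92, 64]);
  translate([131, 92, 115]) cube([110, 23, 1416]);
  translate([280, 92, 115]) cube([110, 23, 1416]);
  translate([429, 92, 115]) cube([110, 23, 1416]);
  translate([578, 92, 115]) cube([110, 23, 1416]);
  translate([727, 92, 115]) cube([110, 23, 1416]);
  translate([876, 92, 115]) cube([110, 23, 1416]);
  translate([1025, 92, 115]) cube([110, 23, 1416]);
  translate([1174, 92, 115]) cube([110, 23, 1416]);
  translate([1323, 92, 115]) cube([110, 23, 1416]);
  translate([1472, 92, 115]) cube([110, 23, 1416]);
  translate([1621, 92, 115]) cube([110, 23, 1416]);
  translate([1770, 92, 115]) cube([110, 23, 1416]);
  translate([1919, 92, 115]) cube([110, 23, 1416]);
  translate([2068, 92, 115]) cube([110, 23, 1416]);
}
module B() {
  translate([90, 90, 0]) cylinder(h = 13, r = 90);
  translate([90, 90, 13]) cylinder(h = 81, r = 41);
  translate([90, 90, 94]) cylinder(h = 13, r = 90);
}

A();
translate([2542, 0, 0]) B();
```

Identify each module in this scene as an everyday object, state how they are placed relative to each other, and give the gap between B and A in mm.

The spool's nearest face is 220 mm from the fence section's +x face.

A is a fence section. B is a spool. The spool is on the floor beside the fence section on its +x side. The gap between the spool and the fence section is 220 mm.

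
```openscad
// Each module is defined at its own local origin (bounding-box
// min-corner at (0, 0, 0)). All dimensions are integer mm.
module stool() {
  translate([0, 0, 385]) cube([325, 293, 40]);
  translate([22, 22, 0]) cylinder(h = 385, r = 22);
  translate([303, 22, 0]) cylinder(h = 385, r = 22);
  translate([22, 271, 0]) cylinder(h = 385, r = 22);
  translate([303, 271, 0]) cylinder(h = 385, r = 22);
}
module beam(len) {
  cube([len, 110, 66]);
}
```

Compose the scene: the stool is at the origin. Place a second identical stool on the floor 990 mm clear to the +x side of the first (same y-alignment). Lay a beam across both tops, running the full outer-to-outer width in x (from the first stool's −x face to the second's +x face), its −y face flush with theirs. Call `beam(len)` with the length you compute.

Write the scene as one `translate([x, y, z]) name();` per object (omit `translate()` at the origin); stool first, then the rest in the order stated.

stool();
translate([1315, 0, 0]) stool();
translate([0, 0, 425]) beam(1640);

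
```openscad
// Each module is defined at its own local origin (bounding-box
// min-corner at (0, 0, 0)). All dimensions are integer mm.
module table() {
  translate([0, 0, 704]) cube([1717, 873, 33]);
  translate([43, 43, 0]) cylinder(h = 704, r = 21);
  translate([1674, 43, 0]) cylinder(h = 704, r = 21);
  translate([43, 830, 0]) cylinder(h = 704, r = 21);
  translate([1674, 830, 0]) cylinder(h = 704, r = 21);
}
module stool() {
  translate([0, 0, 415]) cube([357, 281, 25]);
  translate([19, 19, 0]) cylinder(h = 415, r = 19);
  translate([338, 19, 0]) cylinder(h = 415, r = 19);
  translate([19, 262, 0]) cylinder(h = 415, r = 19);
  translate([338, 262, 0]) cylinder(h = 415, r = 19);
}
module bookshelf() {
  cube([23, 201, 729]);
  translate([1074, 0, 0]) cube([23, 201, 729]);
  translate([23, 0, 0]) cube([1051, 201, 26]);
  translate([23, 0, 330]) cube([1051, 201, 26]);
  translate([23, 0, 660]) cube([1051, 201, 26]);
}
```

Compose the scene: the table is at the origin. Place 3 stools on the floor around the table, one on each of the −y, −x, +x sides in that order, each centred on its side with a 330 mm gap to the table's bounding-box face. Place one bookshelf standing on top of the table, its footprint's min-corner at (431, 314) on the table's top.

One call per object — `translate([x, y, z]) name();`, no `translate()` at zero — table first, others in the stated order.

table();
translate([680, -611, 0]) stool();
translate([-687, 296, 0]) stool();
translate([2047, 296, 0]) stool();
translate([431, 314, 737]) bookshelf();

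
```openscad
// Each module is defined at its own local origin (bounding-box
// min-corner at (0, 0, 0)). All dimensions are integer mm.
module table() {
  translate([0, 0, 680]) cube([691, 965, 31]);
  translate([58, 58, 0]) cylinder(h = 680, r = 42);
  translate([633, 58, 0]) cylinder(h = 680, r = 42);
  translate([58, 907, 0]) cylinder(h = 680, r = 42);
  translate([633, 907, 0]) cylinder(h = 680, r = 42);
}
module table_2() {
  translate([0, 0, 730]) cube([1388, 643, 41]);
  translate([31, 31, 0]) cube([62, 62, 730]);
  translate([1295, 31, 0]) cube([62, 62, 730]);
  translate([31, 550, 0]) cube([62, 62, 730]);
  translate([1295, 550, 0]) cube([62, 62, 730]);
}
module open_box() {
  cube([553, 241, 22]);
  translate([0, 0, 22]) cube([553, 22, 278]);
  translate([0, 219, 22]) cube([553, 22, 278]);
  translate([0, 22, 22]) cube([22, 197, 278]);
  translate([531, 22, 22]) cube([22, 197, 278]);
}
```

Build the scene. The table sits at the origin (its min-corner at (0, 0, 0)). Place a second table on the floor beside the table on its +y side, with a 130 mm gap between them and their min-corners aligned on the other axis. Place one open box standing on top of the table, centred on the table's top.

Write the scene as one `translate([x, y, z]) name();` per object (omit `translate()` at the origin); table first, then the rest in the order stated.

table();
translate([0, 1095, 0]) table_2();
translate([69, 362, 711]) open_box();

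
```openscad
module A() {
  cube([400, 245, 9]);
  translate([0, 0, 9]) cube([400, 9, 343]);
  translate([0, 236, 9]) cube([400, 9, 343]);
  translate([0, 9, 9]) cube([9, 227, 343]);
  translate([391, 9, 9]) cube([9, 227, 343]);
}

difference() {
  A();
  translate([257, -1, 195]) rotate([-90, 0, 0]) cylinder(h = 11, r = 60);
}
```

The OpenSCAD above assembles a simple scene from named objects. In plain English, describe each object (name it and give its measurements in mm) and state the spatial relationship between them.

A is an open storage box with external size 400×245×352 mm and wall thickness 9 mm (the base is also 9 mm thick). The base covers the whole footprint; the four walls stand on the base, with the y-facing walls full-width and the x-facing walls fitting between their inner faces.

The open box has a circular hole of radius 60 mm through its front wall, centred at (x = 257, z = 195).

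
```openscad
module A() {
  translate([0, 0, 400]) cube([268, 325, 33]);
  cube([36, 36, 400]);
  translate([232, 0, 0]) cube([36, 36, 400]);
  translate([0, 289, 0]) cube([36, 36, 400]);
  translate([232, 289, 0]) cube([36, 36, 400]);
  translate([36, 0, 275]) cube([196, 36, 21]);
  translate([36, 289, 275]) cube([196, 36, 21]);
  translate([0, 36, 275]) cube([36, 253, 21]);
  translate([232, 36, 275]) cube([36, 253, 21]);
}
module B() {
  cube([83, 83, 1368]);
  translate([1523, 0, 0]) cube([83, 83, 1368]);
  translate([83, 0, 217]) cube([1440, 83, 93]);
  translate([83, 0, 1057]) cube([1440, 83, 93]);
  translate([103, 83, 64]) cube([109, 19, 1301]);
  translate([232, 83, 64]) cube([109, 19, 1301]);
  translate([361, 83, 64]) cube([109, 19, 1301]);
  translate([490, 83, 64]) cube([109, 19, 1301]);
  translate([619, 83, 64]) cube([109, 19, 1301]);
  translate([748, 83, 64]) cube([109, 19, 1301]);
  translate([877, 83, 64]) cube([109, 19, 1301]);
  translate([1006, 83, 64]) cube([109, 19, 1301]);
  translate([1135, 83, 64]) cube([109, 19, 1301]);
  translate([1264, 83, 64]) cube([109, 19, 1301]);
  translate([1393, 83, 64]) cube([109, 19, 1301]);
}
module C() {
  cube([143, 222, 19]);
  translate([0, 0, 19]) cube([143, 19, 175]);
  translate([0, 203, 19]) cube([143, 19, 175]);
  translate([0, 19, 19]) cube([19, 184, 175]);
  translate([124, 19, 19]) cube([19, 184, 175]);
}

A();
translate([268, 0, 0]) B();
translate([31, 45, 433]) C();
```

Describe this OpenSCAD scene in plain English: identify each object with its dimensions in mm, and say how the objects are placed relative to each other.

A is a simple wooden stool: a rectangular seat 268 mm (x) by 325 mm (y), 33 mm thick, top face at z = 433 mm, on four square legs, each 36×36 mm in cross-section. The legs rest on z = 0, each flush with a corner of the seat. Four stretchers, 36 mm wide and 21 mm tall, connect adjacent legs with their undersides at z = 275 mm, each running between the inner faces of the legs it joins and aligned with the legs' outer faces on the other axis.

B is a fence section. Two 83×83 mm posts, 1368 mm tall, stand on the floor with a clear span of 1440 mm between their inner faces. Two horizontal rails of 83×93 mm section span the gap between the posts with their undersides at z = 217 mm and z = 1057 mm, flush with the posts' −y face. 11 pickets, each 109 mm wide, 19 mm thick and 1301 mm tall, are fixed to the +y face of the rails with their bottoms at z = 64 mm, evenly spaced across the span with equal gaps (rounded down to the nearest mm) at the −x end and between each pair — any rounding remainder accumulates at the +x end.

C is an open-topped rectangular box: outside dimensions 143×222×194 mm, with a uniform wall and base thickness of 19 mm. The base is a full 143×222 slab on the floor; four walls sit on top of the base. The front and back walls (the −y and +y sides) span the full width; the two side walls fit between them.

The fence section is against the stool's +x side, with their −y faces flush. The open box is on top of the stool.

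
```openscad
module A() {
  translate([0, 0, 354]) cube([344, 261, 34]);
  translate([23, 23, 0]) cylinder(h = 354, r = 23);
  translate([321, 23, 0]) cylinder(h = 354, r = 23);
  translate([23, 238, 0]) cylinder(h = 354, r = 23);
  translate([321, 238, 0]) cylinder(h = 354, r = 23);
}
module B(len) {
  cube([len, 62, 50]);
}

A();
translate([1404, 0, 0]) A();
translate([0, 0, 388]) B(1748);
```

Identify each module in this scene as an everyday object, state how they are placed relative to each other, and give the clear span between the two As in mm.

A is a stool. B is a beam. A beam spans the tops of two stools. The clear span between the two stools is 1060 mm.

Second stool starts at x = 1404; first ends at x = 344; clear span = 1404 − 344 = 1060 mm.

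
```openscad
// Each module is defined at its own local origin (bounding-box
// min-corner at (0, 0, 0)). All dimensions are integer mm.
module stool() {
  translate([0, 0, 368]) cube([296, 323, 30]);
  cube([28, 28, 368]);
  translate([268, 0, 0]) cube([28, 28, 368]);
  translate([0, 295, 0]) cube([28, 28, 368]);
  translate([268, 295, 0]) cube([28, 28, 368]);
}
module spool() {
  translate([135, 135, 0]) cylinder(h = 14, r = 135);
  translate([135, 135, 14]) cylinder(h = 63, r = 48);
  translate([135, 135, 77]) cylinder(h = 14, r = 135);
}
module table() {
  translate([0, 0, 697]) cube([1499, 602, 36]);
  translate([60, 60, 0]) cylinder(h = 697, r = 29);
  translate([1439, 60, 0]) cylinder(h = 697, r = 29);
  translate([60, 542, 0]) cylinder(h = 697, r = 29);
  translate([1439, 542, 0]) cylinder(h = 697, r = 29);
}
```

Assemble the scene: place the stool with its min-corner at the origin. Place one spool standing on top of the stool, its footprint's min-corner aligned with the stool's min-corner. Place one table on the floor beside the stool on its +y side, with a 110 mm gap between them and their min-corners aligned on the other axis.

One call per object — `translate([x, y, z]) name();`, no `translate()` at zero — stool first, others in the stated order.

stool();
translate([0, 0, 398]) spool();
translate([0, 433, 0]) table();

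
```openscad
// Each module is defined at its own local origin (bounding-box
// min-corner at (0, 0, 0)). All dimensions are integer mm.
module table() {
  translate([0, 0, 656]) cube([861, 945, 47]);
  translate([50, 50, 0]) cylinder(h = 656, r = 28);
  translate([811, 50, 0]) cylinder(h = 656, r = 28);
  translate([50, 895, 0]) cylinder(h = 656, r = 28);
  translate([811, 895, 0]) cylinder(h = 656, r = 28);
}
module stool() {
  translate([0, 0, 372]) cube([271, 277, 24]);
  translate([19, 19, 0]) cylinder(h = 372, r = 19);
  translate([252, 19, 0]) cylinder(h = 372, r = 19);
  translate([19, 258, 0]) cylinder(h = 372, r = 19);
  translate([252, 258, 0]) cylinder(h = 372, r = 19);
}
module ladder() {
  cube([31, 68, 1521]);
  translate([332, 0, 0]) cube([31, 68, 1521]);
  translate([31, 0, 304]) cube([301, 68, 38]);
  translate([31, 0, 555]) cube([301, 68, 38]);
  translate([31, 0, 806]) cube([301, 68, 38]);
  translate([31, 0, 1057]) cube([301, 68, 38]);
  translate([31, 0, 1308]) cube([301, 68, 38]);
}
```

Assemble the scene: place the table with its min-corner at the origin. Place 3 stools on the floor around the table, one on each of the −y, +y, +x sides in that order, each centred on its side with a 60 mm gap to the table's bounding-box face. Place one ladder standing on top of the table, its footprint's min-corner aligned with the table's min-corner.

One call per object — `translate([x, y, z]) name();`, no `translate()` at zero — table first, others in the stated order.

table();
translate([295, -337, 0]) stool();
translate([295, 1005, 0]) stool();
translate([921, 334, 0]) stool();
translate([0, 0, 703]) ladder();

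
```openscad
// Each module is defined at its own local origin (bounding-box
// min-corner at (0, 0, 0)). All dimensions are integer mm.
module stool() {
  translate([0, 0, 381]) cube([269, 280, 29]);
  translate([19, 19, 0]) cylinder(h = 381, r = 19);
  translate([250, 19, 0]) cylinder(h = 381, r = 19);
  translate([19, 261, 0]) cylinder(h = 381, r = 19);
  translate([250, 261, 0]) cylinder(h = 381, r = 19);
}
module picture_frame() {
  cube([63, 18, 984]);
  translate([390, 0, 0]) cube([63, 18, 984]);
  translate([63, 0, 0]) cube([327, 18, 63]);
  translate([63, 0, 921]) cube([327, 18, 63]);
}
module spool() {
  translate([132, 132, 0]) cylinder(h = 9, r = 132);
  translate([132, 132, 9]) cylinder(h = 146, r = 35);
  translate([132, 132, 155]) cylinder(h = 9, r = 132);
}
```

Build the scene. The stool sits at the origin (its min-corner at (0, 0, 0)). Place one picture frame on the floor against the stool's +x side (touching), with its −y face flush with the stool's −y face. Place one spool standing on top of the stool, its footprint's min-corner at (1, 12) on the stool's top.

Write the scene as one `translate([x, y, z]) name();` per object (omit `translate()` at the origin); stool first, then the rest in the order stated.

stool();
translate([269, 0, 0]) picture_frame();
translate([1, 12, 410]) spool();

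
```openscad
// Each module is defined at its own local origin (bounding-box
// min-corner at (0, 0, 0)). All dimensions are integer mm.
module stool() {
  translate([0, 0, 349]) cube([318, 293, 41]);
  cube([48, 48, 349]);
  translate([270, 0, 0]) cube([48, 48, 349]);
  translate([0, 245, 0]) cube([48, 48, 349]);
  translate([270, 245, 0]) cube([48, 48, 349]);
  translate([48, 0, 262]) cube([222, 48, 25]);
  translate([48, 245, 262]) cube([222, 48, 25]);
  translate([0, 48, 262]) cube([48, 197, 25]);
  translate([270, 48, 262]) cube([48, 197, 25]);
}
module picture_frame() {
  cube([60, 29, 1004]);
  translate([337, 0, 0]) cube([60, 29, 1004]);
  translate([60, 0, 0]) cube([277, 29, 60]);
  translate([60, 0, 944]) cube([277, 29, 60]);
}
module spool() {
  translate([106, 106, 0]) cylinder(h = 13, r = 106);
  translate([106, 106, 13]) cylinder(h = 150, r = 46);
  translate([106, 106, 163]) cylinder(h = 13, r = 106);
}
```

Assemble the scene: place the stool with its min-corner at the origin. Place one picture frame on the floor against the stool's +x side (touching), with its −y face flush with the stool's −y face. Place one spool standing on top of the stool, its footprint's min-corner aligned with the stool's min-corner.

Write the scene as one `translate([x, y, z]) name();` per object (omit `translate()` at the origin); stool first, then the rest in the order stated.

stool();
translate([318, 0, 0]) picture_frame();
translate([0, 0, 390]) spool();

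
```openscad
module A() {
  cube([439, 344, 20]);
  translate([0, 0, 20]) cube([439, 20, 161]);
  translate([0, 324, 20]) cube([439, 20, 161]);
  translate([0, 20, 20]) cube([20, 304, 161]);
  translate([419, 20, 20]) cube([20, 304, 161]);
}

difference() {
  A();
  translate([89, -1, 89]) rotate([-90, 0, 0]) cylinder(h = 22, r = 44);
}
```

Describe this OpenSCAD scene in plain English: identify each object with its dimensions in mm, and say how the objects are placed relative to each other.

A is an open-topped rectangular box: outside dimensions 439×344×181 mm, with a uniform wall and base thickness of 20 mm. The base is a full 439×344 slab on the floor; four walls sit on top of the base. The front and back walls (the −y and +y sides) span the full width; the two side walls fit between them.

The open box has a circular hole of radius 44 mm through its front wall, centred at (x = 89, z = 89).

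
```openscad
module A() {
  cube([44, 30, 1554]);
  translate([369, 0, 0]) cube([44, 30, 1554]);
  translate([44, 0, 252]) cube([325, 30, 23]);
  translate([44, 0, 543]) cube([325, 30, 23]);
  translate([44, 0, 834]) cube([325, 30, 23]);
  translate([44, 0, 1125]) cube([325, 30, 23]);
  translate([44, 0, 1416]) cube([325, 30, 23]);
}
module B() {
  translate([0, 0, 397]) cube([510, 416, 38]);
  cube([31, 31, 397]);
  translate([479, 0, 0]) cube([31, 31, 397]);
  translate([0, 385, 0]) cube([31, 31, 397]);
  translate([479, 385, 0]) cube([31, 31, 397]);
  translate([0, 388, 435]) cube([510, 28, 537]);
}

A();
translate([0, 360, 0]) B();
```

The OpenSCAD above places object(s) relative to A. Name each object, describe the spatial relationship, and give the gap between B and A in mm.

A is a ladder. B is a chair. The chair is on the floor beside the ladder on its +y side. The gap between the chair and the ladder is 330 mm.

The chair's nearest face is 330 mm from the ladder's +y face.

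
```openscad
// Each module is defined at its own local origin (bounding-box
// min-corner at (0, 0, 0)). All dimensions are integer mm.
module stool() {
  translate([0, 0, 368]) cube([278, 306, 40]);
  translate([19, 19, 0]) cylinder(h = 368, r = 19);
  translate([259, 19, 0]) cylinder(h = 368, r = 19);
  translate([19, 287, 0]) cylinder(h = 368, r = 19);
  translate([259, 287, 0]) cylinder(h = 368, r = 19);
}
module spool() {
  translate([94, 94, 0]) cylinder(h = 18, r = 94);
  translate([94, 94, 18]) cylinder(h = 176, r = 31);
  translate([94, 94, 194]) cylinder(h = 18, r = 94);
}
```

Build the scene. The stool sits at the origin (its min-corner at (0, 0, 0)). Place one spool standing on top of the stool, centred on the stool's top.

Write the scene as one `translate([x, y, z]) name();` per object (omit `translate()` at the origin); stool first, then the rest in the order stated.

stool();
translate([45, 59, 408]) spool();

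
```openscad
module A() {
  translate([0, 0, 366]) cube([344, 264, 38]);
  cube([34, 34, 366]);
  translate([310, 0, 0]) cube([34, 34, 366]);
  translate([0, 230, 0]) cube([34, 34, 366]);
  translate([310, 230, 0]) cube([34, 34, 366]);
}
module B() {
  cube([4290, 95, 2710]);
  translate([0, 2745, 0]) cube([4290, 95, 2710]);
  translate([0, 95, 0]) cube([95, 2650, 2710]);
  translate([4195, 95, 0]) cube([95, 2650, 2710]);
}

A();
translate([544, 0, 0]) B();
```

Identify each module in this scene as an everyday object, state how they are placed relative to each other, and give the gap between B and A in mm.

The house frame's nearest face is 200 mm from the stool's +x face.

A is a stool. B is a house frame. The house frame is on the floor beside the stool on its +x side. The gap between the house frame and the stool is 200 mm.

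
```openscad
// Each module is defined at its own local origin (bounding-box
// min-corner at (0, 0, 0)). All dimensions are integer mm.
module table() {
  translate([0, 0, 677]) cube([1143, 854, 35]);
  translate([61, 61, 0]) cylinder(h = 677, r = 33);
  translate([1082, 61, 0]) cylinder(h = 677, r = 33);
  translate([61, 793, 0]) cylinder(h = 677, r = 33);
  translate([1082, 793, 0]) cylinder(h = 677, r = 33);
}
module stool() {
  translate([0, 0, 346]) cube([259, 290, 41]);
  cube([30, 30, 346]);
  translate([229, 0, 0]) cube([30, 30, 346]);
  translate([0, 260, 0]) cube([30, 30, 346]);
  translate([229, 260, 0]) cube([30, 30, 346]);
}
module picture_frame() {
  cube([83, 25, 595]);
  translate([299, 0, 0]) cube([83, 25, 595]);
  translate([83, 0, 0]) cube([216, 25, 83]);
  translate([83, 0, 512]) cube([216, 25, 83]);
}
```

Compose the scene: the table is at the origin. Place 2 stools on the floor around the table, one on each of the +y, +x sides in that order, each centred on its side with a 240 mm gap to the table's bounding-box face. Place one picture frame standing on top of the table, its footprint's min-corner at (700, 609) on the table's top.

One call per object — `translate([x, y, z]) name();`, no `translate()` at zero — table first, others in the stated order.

table();
translate([442, 1094, 0]) stool();
translate([1383, 282, 0]) stool();
translate([700, 609, 712]) picture_frame();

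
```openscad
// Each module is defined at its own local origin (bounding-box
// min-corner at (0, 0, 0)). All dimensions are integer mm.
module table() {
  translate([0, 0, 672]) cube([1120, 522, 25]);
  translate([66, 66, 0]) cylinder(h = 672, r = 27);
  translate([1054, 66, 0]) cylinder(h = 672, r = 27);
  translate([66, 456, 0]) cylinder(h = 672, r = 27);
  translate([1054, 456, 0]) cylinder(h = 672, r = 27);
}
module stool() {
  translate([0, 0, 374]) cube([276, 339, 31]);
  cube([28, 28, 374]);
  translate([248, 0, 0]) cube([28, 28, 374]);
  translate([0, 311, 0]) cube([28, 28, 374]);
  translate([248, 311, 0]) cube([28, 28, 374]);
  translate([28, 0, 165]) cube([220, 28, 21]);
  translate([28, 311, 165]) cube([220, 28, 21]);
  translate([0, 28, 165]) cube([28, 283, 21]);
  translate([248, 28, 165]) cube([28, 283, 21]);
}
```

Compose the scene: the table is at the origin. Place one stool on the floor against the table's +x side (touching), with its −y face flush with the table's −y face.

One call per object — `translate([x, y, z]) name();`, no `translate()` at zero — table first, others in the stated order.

table();
translate([1120, 0, 0]) stool();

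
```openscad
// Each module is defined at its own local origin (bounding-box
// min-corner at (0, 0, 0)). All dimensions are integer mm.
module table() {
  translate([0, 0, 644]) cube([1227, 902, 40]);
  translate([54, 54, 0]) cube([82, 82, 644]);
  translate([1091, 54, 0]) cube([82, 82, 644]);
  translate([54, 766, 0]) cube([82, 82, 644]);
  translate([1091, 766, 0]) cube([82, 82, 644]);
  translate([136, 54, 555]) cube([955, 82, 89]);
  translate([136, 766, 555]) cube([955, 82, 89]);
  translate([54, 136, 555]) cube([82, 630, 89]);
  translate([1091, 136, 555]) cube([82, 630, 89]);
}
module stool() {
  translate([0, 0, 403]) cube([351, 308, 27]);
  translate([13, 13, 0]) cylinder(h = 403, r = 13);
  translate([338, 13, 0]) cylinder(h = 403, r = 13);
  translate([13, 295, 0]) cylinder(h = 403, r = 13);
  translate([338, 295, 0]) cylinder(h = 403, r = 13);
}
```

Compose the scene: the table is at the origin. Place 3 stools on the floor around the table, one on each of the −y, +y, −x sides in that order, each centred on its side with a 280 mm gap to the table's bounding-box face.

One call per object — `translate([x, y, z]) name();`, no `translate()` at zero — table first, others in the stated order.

table();
translate([438, -588, 0]) stool();
translate([438, 1182, 0]) stool();
translate([-631, 297, 0]) stool();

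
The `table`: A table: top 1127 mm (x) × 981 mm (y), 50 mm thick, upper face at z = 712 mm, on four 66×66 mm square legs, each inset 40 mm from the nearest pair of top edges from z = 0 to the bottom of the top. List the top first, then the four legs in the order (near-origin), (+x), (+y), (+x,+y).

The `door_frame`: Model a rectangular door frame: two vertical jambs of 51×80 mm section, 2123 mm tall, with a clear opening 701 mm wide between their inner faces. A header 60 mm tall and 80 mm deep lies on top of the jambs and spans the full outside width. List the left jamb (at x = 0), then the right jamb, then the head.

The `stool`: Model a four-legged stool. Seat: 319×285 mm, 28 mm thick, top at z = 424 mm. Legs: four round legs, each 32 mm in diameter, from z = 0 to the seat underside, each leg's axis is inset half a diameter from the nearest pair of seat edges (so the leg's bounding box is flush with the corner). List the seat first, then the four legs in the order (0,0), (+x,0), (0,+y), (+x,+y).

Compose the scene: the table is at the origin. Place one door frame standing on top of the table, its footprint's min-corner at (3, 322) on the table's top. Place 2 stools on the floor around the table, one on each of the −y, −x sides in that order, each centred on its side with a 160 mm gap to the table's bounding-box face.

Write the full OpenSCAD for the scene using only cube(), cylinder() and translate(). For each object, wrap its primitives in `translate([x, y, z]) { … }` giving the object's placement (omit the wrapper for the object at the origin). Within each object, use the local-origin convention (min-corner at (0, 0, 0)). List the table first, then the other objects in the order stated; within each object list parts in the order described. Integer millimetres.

translate([0, 0, 662]) cube([1127, 981, 50]);
translate([40, 40, 0]) cube([66, 66, 662]);
translate([1021, 40, 0]) cube([66, 66, 662]);
translate([40, 875, 0]) cube([66, 66, 662]);
translate([1021, 875, 0]) cube([66, 66, 662]);
translate([3, 322, 712]) {
  cube([51, 80, 2123]);
  translate([752, 0, 0]) cube([51, 80, 2123]);
  translate([0, 0, 2123]) cube([803, 80, 60]);
}
translate([404, -445, 0]) {
  translate([0, 0, 396]) cube([319, 285, 28]);
  translate([16, 16, 0]) cylinder(h = 396, r = 16);
  translate([303, 16, 0]) cylinder(h = 396, r = 16);
  translate([16, 269, 0]) cylinder(h = 396, r = 16);
  translate([303, 269, 0]) cylinder(h = 396, r = 16);
}
translate([-479, 348, 0]) {
  translate([0, 0, 396]) cube([319, 285, 28]);
  translate([16, 16, 0]) cylinder(h = 396, r = 16);
  translate([303, 16, 0]) cylinder(h = 396, r = 16);
  translate([16, 269, 0]) cylinder(h = 396, r = 16);
  translate([303, 269, 0]) cylinder(h = 396, r = 16);
}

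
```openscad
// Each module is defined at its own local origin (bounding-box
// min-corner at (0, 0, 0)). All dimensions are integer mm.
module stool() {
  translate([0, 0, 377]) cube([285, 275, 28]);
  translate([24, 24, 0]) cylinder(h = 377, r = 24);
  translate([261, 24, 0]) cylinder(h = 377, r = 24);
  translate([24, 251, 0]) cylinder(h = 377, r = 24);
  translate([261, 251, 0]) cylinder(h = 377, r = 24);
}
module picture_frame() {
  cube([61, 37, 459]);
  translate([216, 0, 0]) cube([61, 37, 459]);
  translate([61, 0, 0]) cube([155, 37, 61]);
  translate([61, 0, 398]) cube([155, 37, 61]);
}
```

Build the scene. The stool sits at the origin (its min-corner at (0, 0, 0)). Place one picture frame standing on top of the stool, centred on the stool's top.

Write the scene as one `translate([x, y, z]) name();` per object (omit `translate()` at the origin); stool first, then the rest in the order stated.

stool();
translate([4, 119, 405]) picture_frame();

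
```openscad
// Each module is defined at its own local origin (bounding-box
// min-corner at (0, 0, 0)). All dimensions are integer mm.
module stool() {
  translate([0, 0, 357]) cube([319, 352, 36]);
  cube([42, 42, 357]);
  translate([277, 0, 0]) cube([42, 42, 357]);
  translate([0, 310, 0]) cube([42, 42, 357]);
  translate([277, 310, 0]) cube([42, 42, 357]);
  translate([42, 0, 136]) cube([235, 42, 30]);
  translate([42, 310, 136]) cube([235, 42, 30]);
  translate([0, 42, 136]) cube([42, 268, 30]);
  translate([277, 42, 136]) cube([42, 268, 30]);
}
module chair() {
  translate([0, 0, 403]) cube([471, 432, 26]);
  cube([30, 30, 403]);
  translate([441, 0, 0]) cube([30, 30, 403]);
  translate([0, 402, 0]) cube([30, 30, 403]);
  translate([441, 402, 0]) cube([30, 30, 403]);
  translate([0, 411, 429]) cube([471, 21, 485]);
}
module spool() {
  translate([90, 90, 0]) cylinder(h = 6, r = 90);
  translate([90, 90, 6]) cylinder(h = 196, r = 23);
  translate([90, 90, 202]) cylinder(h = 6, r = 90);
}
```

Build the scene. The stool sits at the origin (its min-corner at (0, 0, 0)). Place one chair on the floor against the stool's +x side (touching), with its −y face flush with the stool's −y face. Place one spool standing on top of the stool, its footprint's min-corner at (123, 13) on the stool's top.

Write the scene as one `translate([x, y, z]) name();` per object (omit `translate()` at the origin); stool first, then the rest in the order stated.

stool();
translate([319, 0, 0]) chair();
translate([123, 13, 393]) spool();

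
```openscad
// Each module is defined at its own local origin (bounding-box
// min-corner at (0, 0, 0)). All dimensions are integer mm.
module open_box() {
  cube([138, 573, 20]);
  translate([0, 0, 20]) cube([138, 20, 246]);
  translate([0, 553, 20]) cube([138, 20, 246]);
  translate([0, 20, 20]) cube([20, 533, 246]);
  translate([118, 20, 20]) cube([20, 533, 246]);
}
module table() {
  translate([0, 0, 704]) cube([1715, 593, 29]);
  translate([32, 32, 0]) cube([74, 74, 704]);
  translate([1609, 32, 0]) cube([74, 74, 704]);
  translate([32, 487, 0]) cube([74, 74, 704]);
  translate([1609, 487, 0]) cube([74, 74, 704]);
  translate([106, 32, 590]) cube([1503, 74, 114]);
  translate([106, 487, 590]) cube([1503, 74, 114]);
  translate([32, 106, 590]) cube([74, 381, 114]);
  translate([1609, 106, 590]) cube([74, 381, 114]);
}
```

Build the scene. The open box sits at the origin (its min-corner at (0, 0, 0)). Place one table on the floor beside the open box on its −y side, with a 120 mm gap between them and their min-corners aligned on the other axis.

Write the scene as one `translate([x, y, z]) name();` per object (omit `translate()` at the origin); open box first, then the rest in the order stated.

open_box();
translate([0, -713, 0]) table();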